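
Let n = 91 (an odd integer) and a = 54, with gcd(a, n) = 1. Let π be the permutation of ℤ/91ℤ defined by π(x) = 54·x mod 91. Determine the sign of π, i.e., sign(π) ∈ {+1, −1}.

Trace 74: π^k(74) = [74, 83, 23, 59, 1, 54, 4] for k=0..6.
Cycle lengths of π_54 on ℤ/91ℤ: [12, 12, 12, 12, 12, 12, 12, 6, 1]; 9 cycles in total.
Σ(ℓ_i−1) = 91−9 = 82; sign = (−1)^82 = +1.

+1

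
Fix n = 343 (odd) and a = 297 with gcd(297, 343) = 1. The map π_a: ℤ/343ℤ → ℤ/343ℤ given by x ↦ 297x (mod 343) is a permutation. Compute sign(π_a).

-1

Orbit of 150 under x↦297x: [150, 303, 125, 81, 47, 239, 325]… (length divides ord_343(297)).
Cycle lengths of π_297 on ℤ/343ℤ: [294, 42, 6, 1]; 4 cycles in total.
4 cycles on 343: each ℓ→(−1)^(ℓ−1), product (−1)^339 = -1.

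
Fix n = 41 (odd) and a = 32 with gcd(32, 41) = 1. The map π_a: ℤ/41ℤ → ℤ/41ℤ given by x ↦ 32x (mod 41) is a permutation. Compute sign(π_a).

+1

Orbit of 9 under x↦32x: [9, 1, 32, 40]… (length divides ord_41(32)).
The orbit structure of x ↦ 32x mod 41: 11 orbits of sizes [4, 4, 4, 4, 4, 4, 4, 4, 4, 4, 1].
sign(π) = (−1)^{n − #cycles} = (−1)^{41−11} = (−1)^30 = +1.
Check: (32/41) = +1 by Zolotarev.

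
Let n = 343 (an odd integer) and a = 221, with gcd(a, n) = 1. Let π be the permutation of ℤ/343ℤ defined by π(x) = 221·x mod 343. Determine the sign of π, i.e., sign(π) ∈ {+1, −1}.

Start at x=324: 324 → 260 → 179 → 114 → 155 → 298 → 2 → … (one orbit).
π_221 has 7 disjoint cycles with lengths [147, 147, 21, 21, 3, 3, 1] on {0,…,342}.
With 7 cycles on 343 points, sign = (−1)^{343−7} = +1.
The Jacobi symbol (221|343) = +1 (Zolotarev) agrees.

+1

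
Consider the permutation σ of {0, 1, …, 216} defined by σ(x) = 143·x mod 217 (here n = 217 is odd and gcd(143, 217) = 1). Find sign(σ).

Start at x=173: 173 → 1 → 143 → 51 → 132 → 214 → 5 → … (one orbit).
π_143 has 10 disjoint cycles with lengths [30, 30, 30, 30, 30, 30, 15, 15, 6, 1] on {0,…,216}.
10 cycles on 217: each ℓ→(−1)^(ℓ−1), product (−1)^207 = -1.

-1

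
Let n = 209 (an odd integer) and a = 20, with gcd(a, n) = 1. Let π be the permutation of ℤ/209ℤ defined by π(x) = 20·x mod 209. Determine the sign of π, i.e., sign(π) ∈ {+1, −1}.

Orbit of 1 under x↦20x: [1, 20, 191, 58, 115]… (length divides ord_209(20)).
Decompose π into cycles: lengths [5, 5, 5, 5, 5, 5, 5, 5, 5, 5, 5, 5, 5, 5, 5, 5, 5, 5, 5, 5, 5, 5, 5, 5, 5, 5, 5, 5, 5, 5, 5, 5, 5, 5, 5, 5, 5, 5, 1, 1, 1, 1, 1, 1, 1, 1, 1, 1, 1, 1, 1, 1, 1, 1, 1, 1, 1] (57 cycles, including the fixed point 0).
Σ(ℓ_i−1) = 209−57 = 152; sign = (−1)^152 = +1.
The Jacobi symbol (20|209) = +1 (Zolotarev) agrees.

+1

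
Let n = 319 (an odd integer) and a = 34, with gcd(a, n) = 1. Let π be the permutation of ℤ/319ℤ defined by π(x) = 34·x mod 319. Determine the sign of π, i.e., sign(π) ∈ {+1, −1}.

Start at x=265: 265 → 78 → 100 → 210 → 122 → 1 → 34 → … (one orbit).
The orbit structure of x ↦ 34x mod 319: 33 orbits of sizes [14, 14, 14, 14, 14, 14, 14, 14, 14, 14, 14, 14, 14, 14, 14, 14, 14, 14, 14, 14, 14, 14, 1, 1, 1, 1, 1, 1, 1, 1, 1, 1, 1].
33 cycles on 319: each ℓ→(−1)^(ℓ−1), product (−1)^286 = +1.

+1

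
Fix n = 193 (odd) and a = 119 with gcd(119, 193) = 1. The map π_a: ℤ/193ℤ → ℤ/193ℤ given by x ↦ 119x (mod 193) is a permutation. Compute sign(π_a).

Trace 122: π^k(122) = [122, 43, 99, 8, 180, 190, 29] for k=0..6.
Cycle lengths of π_119 on ℤ/193ℤ: [64, 64, 64, 1]; 4 cycles in total.
4 cycles on 193: each ℓ→(−1)^(ℓ−1), product (−1)^189 = -1.

-1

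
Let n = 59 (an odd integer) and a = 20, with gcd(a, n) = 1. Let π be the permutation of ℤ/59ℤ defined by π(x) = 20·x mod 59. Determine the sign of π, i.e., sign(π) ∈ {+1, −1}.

+1

Orbit of 22 under x↦20x: [22, 27, 9, 3, 1, 20, 46]… (length divides ord_59(20)).
The orbit structure of x ↦ 20x mod 59: 3 orbits of sizes [29, 29, 1].
sign(π) = (−1)^{n − #cycles} = (−1)^{59−3} = (−1)^56 = +1.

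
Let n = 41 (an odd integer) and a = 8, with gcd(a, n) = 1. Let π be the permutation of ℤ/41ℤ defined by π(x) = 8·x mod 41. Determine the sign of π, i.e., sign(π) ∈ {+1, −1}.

+1

Orbit of 5 under x↦8x: [5, 40, 33, 18, 21, 4, 32]… (length divides ord_41(8)).
The orbit structure of x ↦ 8x mod 41: 3 orbits of sizes [20, 20, 1].
With 3 cycles on 41 points, sign = (−1)^{41−3} = +1.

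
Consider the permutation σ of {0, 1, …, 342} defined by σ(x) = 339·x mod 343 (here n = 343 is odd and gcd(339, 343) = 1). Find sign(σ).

-1

Trace 244: π^k(244) = [244, 53, 131, 162, 38, 191, 265] for k=0..6.
π_339 has 4 disjoint cycles with lengths [294, 42, 6, 1] on {0,…,342}.
4 cycles on 343: each ℓ→(−1)^(ℓ−1), product (−1)^339 = -1.
Zolotarev: (339|343) = -1, matching the cycle-count sign.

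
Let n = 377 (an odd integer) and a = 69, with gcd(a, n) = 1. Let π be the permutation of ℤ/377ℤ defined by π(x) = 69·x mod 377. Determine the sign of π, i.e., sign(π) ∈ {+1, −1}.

-1

Start at x=22: 22 → 10 → 313 → 108 → 289 → 337 → 256 → … (one orbit).
Decompose π into cycles: lengths [84, 84, 84, 84, 28, 6, 6, 1] (8 cycles, including the fixed point 0).
8 cycles on 377: each ℓ→(−1)^(ℓ−1), product (−1)^369 = -1.
Check: (69/377) = -1 by Zolotarev.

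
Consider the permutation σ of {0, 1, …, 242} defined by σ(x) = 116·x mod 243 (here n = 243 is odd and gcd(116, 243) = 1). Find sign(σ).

-1

Orbit of 206 under x↦116x: [206, 82, 35, 172, 26, 100, 179]… (length divides ord_243(116)).
Cycle lengths of π_116 on ℤ/243ℤ: [54, 54, 54, 18, 18, 18, 6, 6, 6, 2, 2, 2, 2, 1]; 14 cycles in total.
n − c = 243 − 14 = 229; sign = (−1)^229 = -1.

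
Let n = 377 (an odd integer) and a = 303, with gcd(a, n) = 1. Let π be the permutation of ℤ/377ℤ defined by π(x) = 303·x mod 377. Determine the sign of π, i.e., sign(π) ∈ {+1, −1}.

+1

Orbit of 4 under x↦303x: [4, 81, 38, 204, 361, 53, 225]… (length divides ord_377(303)).
13 cycles of lengths [42, 42, 42, 42, 42, 42, 42, 42, 14, 14, 6, 6, 1].
sign(π) = (−1)^{n − #cycles} = (−1)^{377−13} = (−1)^364 = +1.
Check: (303/377) = +1 by Zolotarev.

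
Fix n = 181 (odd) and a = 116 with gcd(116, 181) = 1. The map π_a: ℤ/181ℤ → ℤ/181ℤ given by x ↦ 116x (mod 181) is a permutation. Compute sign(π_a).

+1

Start at x=138: 138 → 80 → 49 → 73 → 142 → 1 → 116 → … (one orbit).
11 cycles of lengths [18, 18, 18, 18, 18, 18, 18, 18, 18, 18, 1].
sign(π) = (−1)^{n − #cycles} = (−1)^{181−11} = (−1)^170 = +1.
Check: (116/181) = +1 by Zolotarev.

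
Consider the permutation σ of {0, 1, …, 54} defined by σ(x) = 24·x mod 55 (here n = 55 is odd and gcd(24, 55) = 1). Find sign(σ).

Trace 31: π^k(31) = [31, 29, 36, 39, 1, 24, 26] for k=0..6.
Cycle lengths of π_24 on ℤ/55ℤ: [10, 10, 10, 10, 10, 2, 2, 1]; 8 cycles in total.
sign(π) = (−1)^{n − #cycles} = (−1)^{55−8} = (−1)^47 = -1.

-1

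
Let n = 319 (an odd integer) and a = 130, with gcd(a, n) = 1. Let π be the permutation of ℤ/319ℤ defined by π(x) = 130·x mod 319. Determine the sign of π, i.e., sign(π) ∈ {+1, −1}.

-1

Orbit of 34 under x↦130x: [34, 273, 81, 3, 71, 298, 141]… (length divides ord_319(130)).
The orbit structure of x ↦ 130x mod 319: 6 orbits of sizes [140, 140, 28, 5, 5, 1].
sign(π) = (−1)^{n − #cycles} = (−1)^{319−6} = (−1)^313 = -1.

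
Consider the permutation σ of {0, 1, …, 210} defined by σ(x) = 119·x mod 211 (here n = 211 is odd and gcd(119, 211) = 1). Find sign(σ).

Trace 69: π^k(69) = [69, 193, 179, 201, 76, 182, 136] for k=0..6.
3 cycles of lengths [105, 105, 1].
3 cycles on 211: each ℓ→(−1)^(ℓ−1), product (−1)^208 = +1.
Check: (119/211) = +1 by Zolotarev.

+1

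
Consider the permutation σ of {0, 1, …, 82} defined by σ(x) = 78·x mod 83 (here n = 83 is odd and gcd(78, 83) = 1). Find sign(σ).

+1

Orbit of 78 under x↦78x: [78, 25, 41, 44, 29, 21, 61]… (length divides ord_83(78)).
Cycle lengths of π_78 on ℤ/83ℤ: [41, 41, 1]; 3 cycles in total.
sign(π) = (−1)^{n − #cycles} = (−1)^{83−3} = (−1)^80 = +1.
Zolotarev: (78|83) = +1, matching the cycle-count sign.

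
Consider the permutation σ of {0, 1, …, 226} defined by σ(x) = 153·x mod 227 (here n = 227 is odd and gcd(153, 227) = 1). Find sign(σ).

-1

Orbit of 108 under x↦153x: [108, 180, 73, 46, 1, 153, 28]… (length divides ord_227(153)).
Cycle lengths of π_153 on ℤ/227ℤ: [226, 1]; 2 cycles in total.
2 cycles on 227: each ℓ→(−1)^(ℓ−1), product (−1)^225 = -1.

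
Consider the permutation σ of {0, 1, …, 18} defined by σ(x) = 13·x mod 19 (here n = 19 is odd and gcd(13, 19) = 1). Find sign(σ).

Orbit of 3 under x↦13x: [3, 1, 13, 17, 12, 4, 14]… (length divides ord_19(13)).
Decompose π into cycles: lengths [18, 1] (2 cycles, including the fixed point 0).
With 2 cycles on 19 points, sign = (−1)^{19−2} = -1.

-1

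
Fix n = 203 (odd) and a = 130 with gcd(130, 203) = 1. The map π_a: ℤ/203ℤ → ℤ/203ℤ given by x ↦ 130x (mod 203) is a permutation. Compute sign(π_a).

Start at x=2: 2 → 57 → 102 → 65 → 127 → 67 → 184 → … (one orbit).
Cycle type of π: 84×2 + 28 + 3×2 + 1; total 6 cycles.
sign(π) = (−1)^{n − #cycles} = (−1)^{203−6} = (−1)^197 = -1.
Via Zolotarev, sign(π_{130}) = (130|203) = -1.

-1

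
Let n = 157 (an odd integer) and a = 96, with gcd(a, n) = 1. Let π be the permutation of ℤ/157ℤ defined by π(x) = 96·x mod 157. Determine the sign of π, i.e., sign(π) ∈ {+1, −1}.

Trace 135: π^k(135) = [135, 86, 92, 40, 72, 4, 70] for k=0..6.
π_96 has 2 disjoint cycles with lengths [156, 1] on {0,…,156}.
Σ(ℓ_i−1) = 157−2 = 155; sign = (−1)^155 = -1.
(96|157)_J = -1 (Zolotarev's lemma cross-check).

-1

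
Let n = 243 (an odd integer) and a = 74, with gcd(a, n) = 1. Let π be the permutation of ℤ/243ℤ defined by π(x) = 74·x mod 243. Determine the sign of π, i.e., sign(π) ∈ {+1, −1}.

Orbit of 115 under x↦74x: [115, 5, 127, 164, 229, 179, 124]… (length divides ord_243(74)).
The orbit structure of x ↦ 74x mod 243: 6 orbits of sizes [162, 54, 18, 6, 2, 1].
sign(π) = (−1)^{n − #cycles} = (−1)^{243−6} = (−1)^237 = -1.

-1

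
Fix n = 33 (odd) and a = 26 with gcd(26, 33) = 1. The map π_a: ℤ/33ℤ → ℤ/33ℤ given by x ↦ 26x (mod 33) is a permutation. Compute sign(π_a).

-1

Orbit of 20 under x↦26x: [20, 25, 23, 4, 5, 31, 14]… (length divides ord_33(26)).
The orbit structure of x ↦ 26x mod 33: 6 orbits of sizes [10, 10, 5, 5, 2, 1].
6 cycles on 33: each ℓ→(−1)^(ℓ−1), product (−1)^27 = -1.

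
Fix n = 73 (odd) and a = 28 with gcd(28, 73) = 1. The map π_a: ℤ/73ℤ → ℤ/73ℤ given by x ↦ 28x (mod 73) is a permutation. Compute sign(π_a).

-1

Trace 31: π^k(31) = [31, 65, 68, 6, 22, 32, 20] for k=0..6.
Cycle type of π: 72 + 1; total 2 cycles.
2 cycles on 73: each ℓ→(−1)^(ℓ−1), product (−1)^71 = -1.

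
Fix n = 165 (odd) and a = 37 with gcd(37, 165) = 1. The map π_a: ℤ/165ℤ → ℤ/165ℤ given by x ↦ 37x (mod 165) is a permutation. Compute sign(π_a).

Orbit of 4 under x↦37x: [4, 148, 31, 157, 34, 103, 16]… (length divides ord_165(37)).
π_37 has 18 disjoint cycles with lengths [20, 20, 20, 20, 20, 20, 5, 5, 5, 5, 5, 5, 4, 4, 4, 1, 1, 1] on {0,…,164}.
With 18 cycles on 165 points, sign = (−1)^{165−18} = -1.

-1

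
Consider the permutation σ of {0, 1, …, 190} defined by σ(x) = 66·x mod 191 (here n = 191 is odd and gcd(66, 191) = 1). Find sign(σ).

Orbit of 139 under x↦66x: [139, 6, 14, 160, 55, 1, 66]… (length divides ord_191(66)).
Cycle type of π: 38×5 + 1; total 6 cycles.
With 6 cycles on 191 points, sign = (−1)^{191−6} = -1.
Via Zolotarev, sign(π_{66}) = (66|191) = -1.

-1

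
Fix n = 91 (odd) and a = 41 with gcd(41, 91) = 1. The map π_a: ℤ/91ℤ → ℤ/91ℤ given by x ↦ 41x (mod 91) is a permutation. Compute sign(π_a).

Start at x=6: 6 → 64 → 76 → 22 → 83 → 36 → 20 → … (one orbit).
The orbit structure of x ↦ 41x mod 91: 11 orbits of sizes [12, 12, 12, 12, 12, 12, 12, 2, 2, 2, 1].
Σ(ℓ_i−1) = 91−11 = 80; sign = (−1)^80 = +1.
Check: (41/91) = +1 by Zolotarev.

+1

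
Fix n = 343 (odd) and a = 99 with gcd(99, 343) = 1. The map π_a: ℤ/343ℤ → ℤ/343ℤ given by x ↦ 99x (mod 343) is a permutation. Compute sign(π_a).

Start at x=1: 1 → 99 → 197 → 295 → 50 → 148 → 246 → 1 (one orbit).
Cycle type of π: 7×42 + 1×49; total 91 cycles.
343 − 91 = 252 transpositions; sign(π) = (−1)^252 = +1.
(99|343)_J = +1 (Zolotarev's lemma cross-check).

+1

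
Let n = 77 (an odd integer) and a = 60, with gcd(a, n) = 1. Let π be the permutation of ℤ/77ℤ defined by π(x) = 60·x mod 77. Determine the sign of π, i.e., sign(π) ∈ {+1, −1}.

Start at x=16: 16 → 36 → 4 → 9 → 1 → 60 → 58 → … (one orbit).
Cycle lengths of π_60 on ℤ/77ℤ: [15, 15, 15, 15, 5, 5, 3, 3, 1]; 9 cycles in total.
9 cycles on 77: each ℓ→(−1)^(ℓ−1), product (−1)^68 = +1.
The Jacobi symbol (60|77) = +1 (Zolotarev) agrees.

+1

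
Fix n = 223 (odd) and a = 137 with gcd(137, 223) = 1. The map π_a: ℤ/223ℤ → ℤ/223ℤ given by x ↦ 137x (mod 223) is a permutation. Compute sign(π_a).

-1

Trace 185: π^k(185) = [185, 146, 155, 50, 160, 66, 122] for k=0..6.
2 cycles of lengths [222, 1].
sign(π) = (−1)^{n − #cycles} = (−1)^{223−2} = (−1)^221 = -1.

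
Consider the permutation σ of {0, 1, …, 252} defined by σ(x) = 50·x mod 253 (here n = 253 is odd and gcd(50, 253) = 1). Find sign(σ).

Trace 174: π^k(174) = [174, 98, 93, 96, 246, 156, 210] for k=0..6.
Cycle type of π: 110×2 + 11×2 + 10 + 1; total 6 cycles.
n − c = 253 − 6 = 247; sign = (−1)^247 = -1.
Check: (50/253) = -1 by Zolotarev.

-1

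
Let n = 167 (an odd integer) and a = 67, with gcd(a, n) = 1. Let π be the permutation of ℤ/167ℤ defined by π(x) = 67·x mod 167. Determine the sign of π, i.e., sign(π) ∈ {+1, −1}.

-1

Trace 50: π^k(50) = [50, 10, 2, 134, 127, 159, 132] for k=0..6.
Cycle lengths of π_67 on ℤ/167ℤ: [166, 1]; 2 cycles in total.
2 cycles on 167: each ℓ→(−1)^(ℓ−1), product (−1)^165 = -1.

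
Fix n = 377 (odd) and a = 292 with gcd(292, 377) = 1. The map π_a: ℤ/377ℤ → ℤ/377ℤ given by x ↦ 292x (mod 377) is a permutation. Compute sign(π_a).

+1

Start at x=340: 340 → 129 → 345 → 81 → 278 → 121 → 271 → … (one orbit).
Cycle type of π: 84×4 + 28 + 12 + 1; total 7 cycles.
Σ(ℓ_i−1) = 377−7 = 370; sign = (−1)^370 = +1.
Via Zolotarev, sign(π_{292}) = (292|377) = +1.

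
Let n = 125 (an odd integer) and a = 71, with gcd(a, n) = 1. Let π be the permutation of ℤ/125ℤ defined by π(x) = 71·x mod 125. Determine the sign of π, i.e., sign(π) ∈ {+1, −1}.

Trace 91: π^k(91) = [91, 86, 106, 26, 96, 66, 61] for k=0..6.
Cycle type of π: 25×4 + 5×4 + 1×5; total 13 cycles.
n − c = 125 − 13 = 112; sign = (−1)^112 = +1.
(71|125)_J = +1 (Zolotarev's lemma cross-check).

+1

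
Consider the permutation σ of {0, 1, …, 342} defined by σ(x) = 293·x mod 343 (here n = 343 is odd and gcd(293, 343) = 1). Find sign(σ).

-1

Start at x=244: 244 → 148 → 146 → 246 → 48 → 1 → 293 → … (one orbit).
The orbit structure of x ↦ 293x mod 343: 46 orbits of sizes [14, 14, 14, 14, 14, 14, 14, 14, 14, 14, 14, 14, 14, 14, 14, 14, 14, 14, 14, 14, 14, 2, 2, 2, 2, 2, 2, 2, 2, 2, 2, 2, 2, 2, 2, 2, 2, 2, 2, 2, 2, 2, 2, 2, 2, 1].
Σ(ℓ_i−1) = 343−46 = 297; sign = (−1)^297 = -1.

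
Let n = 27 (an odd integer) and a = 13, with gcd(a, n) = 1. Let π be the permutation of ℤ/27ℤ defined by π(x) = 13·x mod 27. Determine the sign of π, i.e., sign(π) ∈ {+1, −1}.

Trace 25: π^k(25) = [25, 1, 13, 7, 10, 22, 16] for k=0..6.
Cycle type of π: 9×2 + 3×2 + 1×3; total 7 cycles.
27 − 7 = 20 transpositions; sign(π) = (−1)^20 = +1.
Zolotarev: (13|27) = +1, matching the cycle-count sign.

+1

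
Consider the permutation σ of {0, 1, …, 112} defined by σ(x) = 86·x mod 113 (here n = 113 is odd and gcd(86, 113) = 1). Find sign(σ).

-1

Trace 29: π^k(29) = [29, 8, 10, 69, 58, 16, 20] for k=0..6.
Cycle type of π: 112 + 1; total 2 cycles.
113 − 2 = 111 transpositions; sign(π) = (−1)^111 = -1.
The Jacobi symbol (86|113) = -1 (Zolotarev) agrees.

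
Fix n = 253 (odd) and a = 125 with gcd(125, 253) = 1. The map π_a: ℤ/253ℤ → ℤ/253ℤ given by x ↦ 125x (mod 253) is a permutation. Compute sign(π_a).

Orbit of 91 under x↦125x: [91, 243, 15, 104, 97, 234, 155]… (length divides ord_253(125)).
Cycle type of π: 110×2 + 22 + 5×2 + 1; total 6 cycles.
n − c = 253 − 6 = 247; sign = (−1)^247 = -1.
Via Zolotarev, sign(π_{125}) = (125|253) = -1.

-1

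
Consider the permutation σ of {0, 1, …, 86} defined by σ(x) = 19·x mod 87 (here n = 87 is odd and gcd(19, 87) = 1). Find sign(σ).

-1

Orbit of 82 under x↦19x: [82, 79, 22, 70, 25, 40, 64]… (length divides ord_87(19)).
6 cycles of lengths [28, 28, 28, 1, 1, 1].
6 cycles on 87: each ℓ→(−1)^(ℓ−1), product (−1)^81 = -1.
(19|87)_J = -1 (Zolotarev's lemma cross-check).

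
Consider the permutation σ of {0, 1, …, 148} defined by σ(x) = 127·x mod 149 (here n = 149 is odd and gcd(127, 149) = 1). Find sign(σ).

+1

Trace 145: π^k(145) = [145, 88, 1, 127, 37, 80, 28] for k=0..6.
The orbit structure of x ↦ 127x mod 149: 5 orbits of sizes [37, 37, 37, 37, 1].
149 − 5 = 144 transpositions; sign(π) = (−1)^144 = +1.
The Jacobi symbol (127|149) = +1 (Zolotarev) agrees.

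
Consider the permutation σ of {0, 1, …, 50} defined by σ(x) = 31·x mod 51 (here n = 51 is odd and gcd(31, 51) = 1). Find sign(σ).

Start at x=25: 25 → 10 → 4 → 22 → 19 → 28 → 1 → … (one orbit).
Cycle type of π: 16×3 + 1×3; total 6 cycles.
51 − 6 = 45 transpositions; sign(π) = (−1)^45 = -1.
The Jacobi symbol (31|51) = -1 (Zolotarev) agrees.

-1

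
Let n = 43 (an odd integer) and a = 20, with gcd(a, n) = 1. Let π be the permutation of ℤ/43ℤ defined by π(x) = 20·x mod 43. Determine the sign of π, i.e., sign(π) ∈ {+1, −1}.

-1

Start at x=2: 2 → 40 → 26 → 4 → 37 → 9 → 8 → … (one orbit).
Cycle type of π: 42 + 1; total 2 cycles.
n − c = 43 − 2 = 41; sign = (−1)^41 = -1.
Via Zolotarev, sign(π_{20}) = (20|43) = -1.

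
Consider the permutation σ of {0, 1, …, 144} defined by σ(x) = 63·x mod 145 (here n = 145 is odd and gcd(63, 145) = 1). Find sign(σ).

-1

Orbit of 136 under x↦63x: [136, 13, 94, 122, 1, 63, 54]… (length divides ord_145(63)).
8 cycles of lengths [28, 28, 28, 28, 14, 14, 4, 1].
With 8 cycles on 145 points, sign = (−1)^{145−8} = -1.
Check: (63/145) = -1 by Zolotarev.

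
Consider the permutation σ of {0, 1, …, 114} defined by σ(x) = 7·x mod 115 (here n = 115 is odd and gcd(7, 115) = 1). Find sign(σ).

Orbit of 94 under x↦7x: [94, 83, 6, 42, 64, 103, 31]… (length divides ord_115(7)).
Cycle lengths of π_7 on ℤ/115ℤ: [44, 44, 22, 4, 1]; 5 cycles in total.
115 − 5 = 110 transpositions; sign(π) = (−1)^110 = +1.
Via Zolotarev, sign(π_{7}) = (7|115) = +1.

+1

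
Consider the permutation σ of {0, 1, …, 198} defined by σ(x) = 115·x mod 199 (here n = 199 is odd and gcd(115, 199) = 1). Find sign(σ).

Orbit of 187 under x↦115x: [187, 13, 102, 188, 128, 193, 106]… (length divides ord_199(115)).
Cycle lengths of π_115 on ℤ/199ℤ: [99, 99, 1]; 3 cycles in total.
sign(π) = (−1)^{n − #cycles} = (−1)^{199−3} = (−1)^196 = +1.
The Jacobi symbol (115|199) = +1 (Zolotarev) agrees.

+1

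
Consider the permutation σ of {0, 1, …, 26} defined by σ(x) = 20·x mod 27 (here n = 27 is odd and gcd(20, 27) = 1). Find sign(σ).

Trace 22: π^k(22) = [22, 8, 25, 14, 10, 11, 4] for k=0..6.
Decompose π into cycles: lengths [18, 6, 2, 1] (4 cycles, including the fixed point 0).
Σ(ℓ_i−1) = 27−4 = 23; sign = (−1)^23 = -1.
The Jacobi symbol (20|27) = -1 (Zolotarev) agrees.

-1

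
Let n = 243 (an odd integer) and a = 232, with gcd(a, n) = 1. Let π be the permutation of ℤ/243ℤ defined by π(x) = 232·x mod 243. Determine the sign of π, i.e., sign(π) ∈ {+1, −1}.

+1

Trace 232: π^k(232) = [232, 121, 127, 61, 58, 91, 214] for k=0..6.
π_232 has 11 disjoint cycles with lengths [81, 81, 27, 27, 9, 9, 3, 3, 1, 1, 1] on {0,…,242}.
sign(π) = (−1)^{n − #cycles} = (−1)^{243−11} = (−1)^232 = +1.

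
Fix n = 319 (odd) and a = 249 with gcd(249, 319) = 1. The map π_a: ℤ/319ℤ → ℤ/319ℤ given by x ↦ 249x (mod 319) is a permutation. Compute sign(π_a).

+1

Trace 1: π^k(1) = [1, 249, 115, 244, 146, 307, 202] for k=0..6.
π_249 has 23 disjoint cycles with lengths [20, 20, 20, 20, 20, 20, 20, 20, 20, 20, 20, 20, 20, 20, 10, 4, 4, 4, 4, 4, 4, 4, 1] on {0,…,318}.
With 23 cycles on 319 points, sign = (−1)^{319−23} = +1.
Zolotarev: (249|319) = +1, matching the cycle-count sign.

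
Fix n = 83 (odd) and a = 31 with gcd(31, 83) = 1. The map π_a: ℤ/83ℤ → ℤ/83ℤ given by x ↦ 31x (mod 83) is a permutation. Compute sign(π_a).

+1

Start at x=65: 65 → 23 → 49 → 25 → 28 → 38 → 16 → … (one orbit).
Cycle type of π: 41×2 + 1; total 3 cycles.
n − c = 83 − 3 = 80; sign = (−1)^80 = +1.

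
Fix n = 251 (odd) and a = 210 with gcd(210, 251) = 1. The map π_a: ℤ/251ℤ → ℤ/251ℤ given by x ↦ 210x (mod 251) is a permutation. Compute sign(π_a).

Start at x=75: 75 → 188 → 73 → 19 → 225 → 62 → 219 → … (one orbit).
Cycle type of π: 250 + 1; total 2 cycles.
251 − 2 = 249 transpositions; sign(π) = (−1)^249 = -1.

-1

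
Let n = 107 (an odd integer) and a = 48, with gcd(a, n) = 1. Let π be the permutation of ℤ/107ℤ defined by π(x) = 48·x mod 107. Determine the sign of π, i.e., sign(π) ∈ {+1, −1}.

Start at x=105: 105 → 11 → 100 → 92 → 29 → 1 → 48 → … (one orbit).
Decompose π into cycles: lengths [53, 53, 1] (3 cycles, including the fixed point 0).
n − c = 107 − 3 = 104; sign = (−1)^104 = +1.
Zolotarev: (48|107) = +1, matching the cycle-count sign.

+1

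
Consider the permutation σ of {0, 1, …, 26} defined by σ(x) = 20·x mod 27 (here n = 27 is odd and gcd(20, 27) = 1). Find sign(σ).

-1

Trace 19: π^k(19) = [19, 2, 13, 17, 16, 23, 1] for k=0..6.
The orbit structure of x ↦ 20x mod 27: 4 orbits of sizes [18, 6, 2, 1].
sign(π) = (−1)^{n − #cycles} = (−1)^{27−4} = (−1)^23 = -1.
The Jacobi symbol (20|27) = -1 (Zolotarev) agrees.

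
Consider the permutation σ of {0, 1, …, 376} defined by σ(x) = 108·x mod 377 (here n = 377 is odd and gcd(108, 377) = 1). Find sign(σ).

-1

Start at x=246: 246 → 178 → 374 → 53 → 69 → 289 → 298 → … (one orbit).
8 cycles of lengths [84, 84, 84, 84, 28, 6, 6, 1].
377 − 8 = 369 transpositions; sign(π) = (−1)^369 = -1.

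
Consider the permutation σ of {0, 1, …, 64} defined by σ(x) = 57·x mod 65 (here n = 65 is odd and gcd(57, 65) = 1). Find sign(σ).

Trace 57: π^k(57) = [57, 64, 8, 1] for k=0..3.
17 cycles of lengths [4, 4, 4, 4, 4, 4, 4, 4, 4, 4, 4, 4, 4, 4, 4, 4, 1].
With 17 cycles on 65 points, sign = (−1)^{65−17} = +1.
Zolotarev: (57|65) = +1, matching the cycle-count sign.

+1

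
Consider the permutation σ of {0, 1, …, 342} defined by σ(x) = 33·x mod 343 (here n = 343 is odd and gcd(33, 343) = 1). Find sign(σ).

-1

Trace 72: π^k(72) = [72, 318, 204, 215, 235, 209, 37] for k=0..6.
Decompose π into cycles: lengths [294, 42, 6, 1] (4 cycles, including the fixed point 0).
sign(π) = (−1)^{n − #cycles} = (−1)^{343−4} = (−1)^339 = -1.
(33|343)_J = -1 (Zolotarev's lemma cross-check).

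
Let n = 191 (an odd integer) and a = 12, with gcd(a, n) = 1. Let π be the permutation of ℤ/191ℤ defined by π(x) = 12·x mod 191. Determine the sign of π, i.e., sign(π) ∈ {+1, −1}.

+1

Trace 39: π^k(39) = [39, 86, 77, 160, 10, 120, 103] for k=0..6.
Cycle lengths of π_12 on ℤ/191ℤ: [95, 95, 1]; 3 cycles in total.
3 cycles on 191: each ℓ→(−1)^(ℓ−1), product (−1)^188 = +1.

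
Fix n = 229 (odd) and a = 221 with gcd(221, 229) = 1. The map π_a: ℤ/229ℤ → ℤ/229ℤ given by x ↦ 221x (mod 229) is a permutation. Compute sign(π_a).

-1

Start at x=185: 185 → 123 → 161 → 86 → 228 → 8 → 165 → … (one orbit).
Decompose π into cycles: lengths [76, 76, 76, 1] (4 cycles, including the fixed point 0).
With 4 cycles on 229 points, sign = (−1)^{229−4} = -1.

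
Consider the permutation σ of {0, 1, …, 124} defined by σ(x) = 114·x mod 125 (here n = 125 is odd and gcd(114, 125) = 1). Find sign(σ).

Orbit of 124 under x↦114x: [124, 11, 4, 81, 109, 51, 64]… (length divides ord_125(114)).
Decompose π into cycles: lengths [50, 50, 10, 10, 2, 2, 1] (7 cycles, including the fixed point 0).
125 − 7 = 118 transpositions; sign(π) = (−1)^118 = +1.

+1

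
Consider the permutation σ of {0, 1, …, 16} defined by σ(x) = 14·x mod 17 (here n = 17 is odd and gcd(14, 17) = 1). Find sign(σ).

-1

Trace 11: π^k(11) = [11, 1, 14, 9, 7, 13, 12] for k=0..6.
π_14 has 2 disjoint cycles with lengths [16, 1] on {0,…,16}.
2 cycles on 17: each ℓ→(−1)^(ℓ−1), product (−1)^15 = -1.
Check: (14/17) = -1 by Zolotarev.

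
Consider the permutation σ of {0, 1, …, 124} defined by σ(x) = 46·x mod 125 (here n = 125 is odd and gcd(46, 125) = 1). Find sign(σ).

Start at x=56: 56 → 76 → 121 → 66 → 36 → 31 → 51 → … (one orbit).
Decompose π into cycles: lengths [25, 25, 25, 25, 5, 5, 5, 5, 1, 1, 1, 1, 1] (13 cycles, including the fixed point 0).
With 13 cycles on 125 points, sign = (−1)^{125−13} = +1.
Zolotarev: (46|125) = +1, matching the cycle-count sign.

+1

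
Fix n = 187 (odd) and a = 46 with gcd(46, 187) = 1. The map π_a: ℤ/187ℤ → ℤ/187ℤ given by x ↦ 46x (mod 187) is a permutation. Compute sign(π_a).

Start at x=1: 1 → 46 → 59 → 96 → 115 → 54 → 53 → … (one orbit).
The orbit structure of x ↦ 46x mod 187: 5 orbits of sizes [80, 80, 16, 10, 1].
Σ(ℓ_i−1) = 187−5 = 182; sign = (−1)^182 = +1.
Check: (46/187) = +1 by Zolotarev.

+1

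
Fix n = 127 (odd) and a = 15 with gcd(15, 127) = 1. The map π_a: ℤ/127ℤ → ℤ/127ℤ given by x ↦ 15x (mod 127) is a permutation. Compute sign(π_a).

+1

Orbit of 115 under x↦15x: [115, 74, 94, 13, 68, 4, 60]… (length divides ord_127(15)).
Cycle lengths of π_15 on ℤ/127ℤ: [63, 63, 1]; 3 cycles in total.
n − c = 127 − 3 = 124; sign = (−1)^124 = +1.
Via Zolotarev, sign(π_{15}) = (15|127) = +1.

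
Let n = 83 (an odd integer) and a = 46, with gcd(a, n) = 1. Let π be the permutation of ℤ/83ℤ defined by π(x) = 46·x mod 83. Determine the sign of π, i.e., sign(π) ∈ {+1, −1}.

Start at x=78: 78 → 19 → 44 → 32 → 61 → 67 → 11 → … (one orbit).
2 cycles of lengths [82, 1].
Σ(ℓ_i−1) = 83−2 = 81; sign = (−1)^81 = -1.
Via Zolotarev, sign(π_{46}) = (46|83) = -1.

-1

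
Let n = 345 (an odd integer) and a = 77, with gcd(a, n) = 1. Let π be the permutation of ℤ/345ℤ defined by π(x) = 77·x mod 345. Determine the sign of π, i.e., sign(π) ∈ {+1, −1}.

Trace 16: π^k(16) = [16, 197, 334, 188, 331, 302, 139] for k=0..6.
Cycle lengths of π_77 on ℤ/345ℤ: [44, 44, 44, 44, 44, 44, 22, 22, 11, 11, 4, 4, 4, 2, 1]; 15 cycles in total.
sign(π) = (−1)^{n − #cycles} = (−1)^{345−15} = (−1)^330 = +1.
The Jacobi symbol (77|345) = +1 (Zolotarev) agrees.

+1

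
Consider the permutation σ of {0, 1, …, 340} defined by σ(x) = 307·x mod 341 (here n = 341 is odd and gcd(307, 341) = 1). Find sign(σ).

-1

Trace 109: π^k(109) = [109, 45, 175, 188, 87, 111, 318] for k=0..6.
Cycle type of π: 30×10 + 15×2 + 2×5 + 1; total 18 cycles.
18 cycles on 341: each ℓ→(−1)^(ℓ−1), product (−1)^323 = -1.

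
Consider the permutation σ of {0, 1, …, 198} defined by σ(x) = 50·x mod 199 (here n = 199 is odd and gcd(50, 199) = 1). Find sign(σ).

+1

Trace 116: π^k(116) = [116, 29, 57, 64, 16, 4, 1] for k=0..6.
Cycle type of π: 99×2 + 1; total 3 cycles.
sign(π) = (−1)^{n − #cycles} = (−1)^{199−3} = (−1)^196 = +1.
The Jacobi symbol (50|199) = +1 (Zolotarev) agrees.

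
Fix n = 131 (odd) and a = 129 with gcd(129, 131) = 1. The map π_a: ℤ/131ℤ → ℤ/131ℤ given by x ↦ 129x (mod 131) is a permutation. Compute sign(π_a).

Start at x=75: 75 → 112 → 38 → 55 → 21 → 89 → 84 → … (one orbit).
Cycle type of π: 65×2 + 1; total 3 cycles.
3 cycles on 131: each ℓ→(−1)^(ℓ−1), product (−1)^128 = +1.

+1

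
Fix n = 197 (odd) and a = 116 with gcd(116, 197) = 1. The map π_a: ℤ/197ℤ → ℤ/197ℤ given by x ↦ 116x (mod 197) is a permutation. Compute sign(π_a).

+1

Orbit of 62 under x↦116x: [62, 100, 174, 90, 196, 81, 137]… (length divides ord_197(116)).
Cycle lengths of π_116 on ℤ/197ℤ: [98, 98, 1]; 3 cycles in total.
197 − 3 = 194 transpositions; sign(π) = (−1)^194 = +1.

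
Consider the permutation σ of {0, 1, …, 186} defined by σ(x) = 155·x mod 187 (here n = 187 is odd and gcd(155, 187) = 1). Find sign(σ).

Trace 89: π^k(89) = [89, 144, 67, 100, 166, 111, 1] for k=0..6.
Cycle type of π: 8×22 + 1×11; total 33 cycles.
With 33 cycles on 187 points, sign = (−1)^{187−33} = +1.

+1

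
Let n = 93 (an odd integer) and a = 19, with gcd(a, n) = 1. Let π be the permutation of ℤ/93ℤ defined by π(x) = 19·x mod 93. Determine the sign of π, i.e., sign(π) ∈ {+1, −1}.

Trace 49: π^k(49) = [49, 1, 19, 82, 70, 28, 67] for k=0..6.
Cycle lengths of π_19 on ℤ/93ℤ: [15, 15, 15, 15, 15, 15, 1, 1, 1]; 9 cycles in total.
sign(π) = (−1)^{n − #cycles} = (−1)^{93−9} = (−1)^84 = +1.
Zolotarev: (19|93) = +1, matching the cycle-count sign.

+1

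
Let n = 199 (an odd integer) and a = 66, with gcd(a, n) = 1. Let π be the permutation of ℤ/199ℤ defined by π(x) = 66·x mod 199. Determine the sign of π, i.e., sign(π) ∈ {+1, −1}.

+1

Start at x=81: 81 → 172 → 9 → 196 → 1 → 66 → 177 → … (one orbit).
The orbit structure of x ↦ 66x mod 199: 3 orbits of sizes [99, 99, 1].
n − c = 199 − 3 = 196; sign = (−1)^196 = +1.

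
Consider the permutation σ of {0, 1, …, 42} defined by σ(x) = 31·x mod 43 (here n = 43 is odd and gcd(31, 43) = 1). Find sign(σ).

+1

Start at x=11: 11 → 40 → 36 → 41 → 24 → 13 → 16 → … (one orbit).
Cycle type of π: 21×2 + 1; total 3 cycles.
3 cycles on 43: each ℓ→(−1)^(ℓ−1), product (−1)^40 = +1.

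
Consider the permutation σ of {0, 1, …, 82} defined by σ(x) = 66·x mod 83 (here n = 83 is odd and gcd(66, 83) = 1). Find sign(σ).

Orbit of 17 under x↦66x: [17, 43, 16, 60, 59, 76, 36]… (length divides ord_83(66)).
Decompose π into cycles: lengths [82, 1] (2 cycles, including the fixed point 0).
sign(π) = (−1)^{n − #cycles} = (−1)^{83−2} = (−1)^81 = -1.
(66|83)_J = -1 (Zolotarev's lemma cross-check).

-1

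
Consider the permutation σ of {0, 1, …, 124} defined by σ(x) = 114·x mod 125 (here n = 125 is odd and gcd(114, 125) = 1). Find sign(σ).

+1

Trace 89: π^k(89) = [89, 21, 19, 41, 49, 86, 54] for k=0..6.
Cycle lengths of π_114 on ℤ/125ℤ: [50, 50, 10, 10, 2, 2, 1]; 7 cycles in total.
7 cycles on 125: each ℓ→(−1)^(ℓ−1), product (−1)^118 = +1.
Check: (114/125) = +1 by Zolotarev.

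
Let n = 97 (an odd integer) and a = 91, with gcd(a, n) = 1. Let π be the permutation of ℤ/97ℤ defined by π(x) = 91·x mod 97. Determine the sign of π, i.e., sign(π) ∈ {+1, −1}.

+1

Orbit of 62 under x↦91x: [62, 16, 1, 91, 36, 75, 35]… (length divides ord_97(91)).
Cycle lengths of π_91 on ℤ/97ℤ: [12, 12, 12, 12, 12, 12, 12, 12, 1]; 9 cycles in total.
n − c = 97 − 9 = 88; sign = (−1)^88 = +1.
Via Zolotarev, sign(π_{91}) = (91|97) = +1.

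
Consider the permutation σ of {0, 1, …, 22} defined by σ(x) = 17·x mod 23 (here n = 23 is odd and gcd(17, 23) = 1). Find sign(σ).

-1

Trace 5: π^k(5) = [5, 16, 19, 1, 17, 13, 14] for k=0..6.
The orbit structure of x ↦ 17x mod 23: 2 orbits of sizes [22, 1].
sign(π) = (−1)^{n − #cycles} = (−1)^{23−2} = (−1)^21 = -1.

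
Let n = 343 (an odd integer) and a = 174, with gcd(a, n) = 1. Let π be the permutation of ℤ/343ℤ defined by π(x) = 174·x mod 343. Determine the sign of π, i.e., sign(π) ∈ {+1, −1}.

-1

Orbit of 309 under x↦174x: [309, 258, 302, 69, 1, 174, 92]… (length divides ord_343(174)).
π_174 has 10 disjoint cycles with lengths [98, 98, 98, 14, 14, 14, 2, 2, 2, 1] on {0,…,342}.
sign(π) = (−1)^{n − #cycles} = (−1)^{343−10} = (−1)^333 = -1.
The Jacobi symbol (174|343) = -1 (Zolotarev) agrees.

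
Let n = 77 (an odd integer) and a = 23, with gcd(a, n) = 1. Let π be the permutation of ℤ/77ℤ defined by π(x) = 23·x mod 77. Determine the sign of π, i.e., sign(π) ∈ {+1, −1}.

+1

Trace 23: π^k(23) = [23, 67, 1] for k=0..2.
Cycle type of π: 3×22 + 1×11; total 33 cycles.
Σ(ℓ_i−1) = 77−33 = 44; sign = (−1)^44 = +1.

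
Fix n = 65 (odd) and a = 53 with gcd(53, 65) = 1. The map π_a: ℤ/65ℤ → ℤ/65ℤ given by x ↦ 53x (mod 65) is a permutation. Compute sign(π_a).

Trace 1: π^k(1) = [1, 53, 14, 27] for k=0..3.
Cycle lengths of π_53 on ℤ/65ℤ: [4, 4, 4, 4, 4, 4, 4, 4, 4, 4, 4, 4, 4, 1, 1, 1, 1, 1, 1, 1, 1, 1, 1, 1, 1, 1]; 26 cycles in total.
Σ(ℓ_i−1) = 65−26 = 39; sign = (−1)^39 = -1.
Zolotarev: (53|65) = -1, matching the cycle-count sign.

-1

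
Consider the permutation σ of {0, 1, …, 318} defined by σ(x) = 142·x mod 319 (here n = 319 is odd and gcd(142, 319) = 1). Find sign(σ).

+1

Start at x=122: 122 → 98 → 199 → 186 → 254 → 21 → 111 → … (one orbit).
Cycle type of π: 28×11 + 2×5 + 1; total 17 cycles.
17 cycles on 319: each ℓ→(−1)^(ℓ−1), product (−1)^302 = +1.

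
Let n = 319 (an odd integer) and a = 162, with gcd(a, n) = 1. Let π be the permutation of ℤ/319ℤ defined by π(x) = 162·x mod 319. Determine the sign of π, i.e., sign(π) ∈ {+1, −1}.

Start at x=291: 291 → 249 → 144 → 41 → 262 → 17 → 202 → … (one orbit).
π_162 has 23 disjoint cycles with lengths [20, 20, 20, 20, 20, 20, 20, 20, 20, 20, 20, 20, 20, 20, 10, 4, 4, 4, 4, 4, 4, 4, 1] on {0,…,318}.
With 23 cycles on 319 points, sign = (−1)^{319−23} = +1.
(162|319)_J = +1 (Zolotarev's lemma cross-check).

+1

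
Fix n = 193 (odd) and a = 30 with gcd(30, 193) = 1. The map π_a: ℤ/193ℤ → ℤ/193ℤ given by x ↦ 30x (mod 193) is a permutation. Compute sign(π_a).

-1

Start at x=142: 142 → 14 → 34 → 55 → 106 → 92 → 58 → … (one orbit).
π_30 has 2 disjoint cycles with lengths [192, 1] on {0,…,192}.
2 cycles on 193: each ℓ→(−1)^(ℓ−1), product (−1)^191 = -1.
The Jacobi symbol (30|193) = -1 (Zolotarev) agrees.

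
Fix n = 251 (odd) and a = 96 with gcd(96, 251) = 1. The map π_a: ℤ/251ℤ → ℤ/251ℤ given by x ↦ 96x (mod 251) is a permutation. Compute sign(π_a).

-1

Trace 139: π^k(139) = [139, 41, 171, 101, 158, 108, 77] for k=0..6.
Cycle lengths of π_96 on ℤ/251ℤ: [250, 1]; 2 cycles in total.
n − c = 251 − 2 = 249; sign = (−1)^249 = -1.
Check: (96/251) = -1 by Zolotarev.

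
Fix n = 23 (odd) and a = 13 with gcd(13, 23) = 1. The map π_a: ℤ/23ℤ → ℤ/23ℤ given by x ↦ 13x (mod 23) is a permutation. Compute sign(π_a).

+1

Trace 3: π^k(3) = [3, 16, 1, 13, 8, 12, 18] for k=0..6.
Cycle lengths of π_13 on ℤ/23ℤ: [11, 11, 1]; 3 cycles in total.
Σ(ℓ_i−1) = 23−3 = 20; sign = (−1)^20 = +1.
Zolotarev: (13|23) = +1, matching the cycle-count sign.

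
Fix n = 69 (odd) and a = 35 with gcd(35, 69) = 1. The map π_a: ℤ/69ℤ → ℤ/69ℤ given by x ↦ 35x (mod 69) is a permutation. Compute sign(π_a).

-1

Orbit of 41 under x↦35x: [41, 55, 62, 31, 50, 25, 47]… (length divides ord_69(35)).
Cycle lengths of π_35 on ℤ/69ℤ: [22, 22, 11, 11, 2, 1]; 6 cycles in total.
With 6 cycles on 69 points, sign = (−1)^{69−6} = -1.
Zolotarev: (35|69) = -1, matching the cycle-count sign.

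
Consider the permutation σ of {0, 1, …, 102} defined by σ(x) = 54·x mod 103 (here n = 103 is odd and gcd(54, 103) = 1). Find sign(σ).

-1

Orbit of 57 under x↦54x: [57, 91, 73, 28, 70, 72, 77]… (length divides ord_103(54)).
The orbit structure of x ↦ 54x mod 103: 2 orbits of sizes [102, 1].
With 2 cycles on 103 points, sign = (−1)^{103−2} = -1.
The Jacobi symbol (54|103) = -1 (Zolotarev) agrees.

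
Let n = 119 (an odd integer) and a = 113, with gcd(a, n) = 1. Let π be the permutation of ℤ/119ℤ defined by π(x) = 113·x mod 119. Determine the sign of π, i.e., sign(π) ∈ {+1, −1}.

-1

Trace 106: π^k(106) = [106, 78, 8, 71, 50, 57, 15] for k=0..6.
Cycle type of π: 16×7 + 1×7; total 14 cycles.
sign(π) = (−1)^{n − #cycles} = (−1)^{119−14} = (−1)^105 = -1.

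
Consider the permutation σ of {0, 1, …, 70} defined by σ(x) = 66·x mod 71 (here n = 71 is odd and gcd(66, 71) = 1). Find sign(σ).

-1

Orbit of 70 under x↦66x: [70, 5, 46, 54, 14, 1, 66]… (length divides ord_71(66)).
Cycle type of π: 10×7 + 1; total 8 cycles.
71 − 8 = 63 transpositions; sign(π) = (−1)^63 = -1.
The Jacobi symbol (66|71) = -1 (Zolotarev) agrees.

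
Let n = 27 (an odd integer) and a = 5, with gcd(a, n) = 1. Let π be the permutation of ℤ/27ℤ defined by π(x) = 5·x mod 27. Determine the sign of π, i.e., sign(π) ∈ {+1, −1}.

Start at x=11: 11 → 1 → 5 → 25 → 17 → 4 → 20 → … (one orbit).
π_5 has 4 disjoint cycles with lengths [18, 6, 2, 1] on {0,…,26}.
4 cycles on 27: each ℓ→(−1)^(ℓ−1), product (−1)^23 = -1.

-1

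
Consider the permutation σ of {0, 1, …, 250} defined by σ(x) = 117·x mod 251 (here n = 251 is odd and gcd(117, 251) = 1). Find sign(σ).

+1

Start at x=131: 131 → 16 → 115 → 152 → 214 → 189 → 25 → … (one orbit).
Decompose π into cycles: lengths [125, 125, 1] (3 cycles, including the fixed point 0).
Σ(ℓ_i−1) = 251−3 = 248; sign = (−1)^248 = +1.
Via Zolotarev, sign(π_{117}) = (117|251) = +1.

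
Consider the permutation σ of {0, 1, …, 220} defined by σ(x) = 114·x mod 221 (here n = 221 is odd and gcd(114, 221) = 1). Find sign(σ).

-1

Orbit of 53 under x↦114x: [53, 75, 152, 90, 94, 108, 157]… (length divides ord_221(114)).
π_114 has 8 disjoint cycles with lengths [48, 48, 48, 48, 16, 6, 6, 1] on {0,…,220}.
sign(π) = (−1)^{n − #cycles} = (−1)^{221−8} = (−1)^213 = -1.
Via Zolotarev, sign(π_{114}) = (114|221) = -1.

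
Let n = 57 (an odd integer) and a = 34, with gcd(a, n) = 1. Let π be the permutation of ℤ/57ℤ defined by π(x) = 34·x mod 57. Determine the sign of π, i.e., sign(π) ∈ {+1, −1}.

-1

Orbit of 1 under x↦34x: [1, 34, 16, 31, 28, 40, 49]… (length divides ord_57(34)).
π_34 has 6 disjoint cycles with lengths [18, 18, 18, 1, 1, 1] on {0,…,56}.
Σ(ℓ_i−1) = 57−6 = 51; sign = (−1)^51 = -1.
(34|57)_J = -1 (Zolotarev's lemma cross-check).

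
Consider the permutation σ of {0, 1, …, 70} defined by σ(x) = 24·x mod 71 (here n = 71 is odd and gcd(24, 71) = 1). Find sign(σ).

+1

Trace 15: π^k(15) = [15, 5, 49, 40, 37, 36, 12] for k=0..6.
3 cycles of lengths [35, 35, 1].
n − c = 71 − 3 = 68; sign = (−1)^68 = +1.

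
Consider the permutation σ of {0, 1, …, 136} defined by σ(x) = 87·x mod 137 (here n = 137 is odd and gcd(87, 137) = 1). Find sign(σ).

+1

Orbit of 14 under x↦87x: [14, 122, 65, 38, 18, 59, 64]… (length divides ord_137(87)).
Decompose π into cycles: lengths [34, 34, 34, 34, 1] (5 cycles, including the fixed point 0).
5 cycles on 137: each ℓ→(−1)^(ℓ−1), product (−1)^132 = +1.
The Jacobi symbol (87|137) = +1 (Zolotarev) agrees.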